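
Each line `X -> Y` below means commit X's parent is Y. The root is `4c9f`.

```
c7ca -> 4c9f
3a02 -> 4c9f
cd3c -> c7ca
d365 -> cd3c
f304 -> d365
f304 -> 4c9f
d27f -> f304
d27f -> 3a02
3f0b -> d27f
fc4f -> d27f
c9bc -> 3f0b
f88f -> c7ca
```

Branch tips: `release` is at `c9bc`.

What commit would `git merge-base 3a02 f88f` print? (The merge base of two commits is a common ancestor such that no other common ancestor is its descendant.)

Ancestors of 3a02: {3a02, 4c9f}.
Ancestors of f88f: {4c9f, c7ca, f88f}.
Common ancestors: {4c9f}.
The only common ancestor is 4c9f, so it is the merge base.

4c9f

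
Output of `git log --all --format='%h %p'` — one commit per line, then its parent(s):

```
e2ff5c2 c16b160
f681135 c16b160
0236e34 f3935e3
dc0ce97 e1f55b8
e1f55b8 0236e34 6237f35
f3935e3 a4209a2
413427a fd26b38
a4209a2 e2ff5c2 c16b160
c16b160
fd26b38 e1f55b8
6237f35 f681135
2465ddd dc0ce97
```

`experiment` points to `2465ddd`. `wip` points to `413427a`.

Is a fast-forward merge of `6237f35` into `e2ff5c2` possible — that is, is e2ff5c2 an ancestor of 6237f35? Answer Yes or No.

A fast-forward from e2ff5c2 to 6237f35 is possible iff e2ff5c2 is an ancestor of 6237f35.
Ancestors of 6237f35: {6237f35, c16b160, f681135}.
e2ff5c2 is not among them, so fast-forward is not possible.

No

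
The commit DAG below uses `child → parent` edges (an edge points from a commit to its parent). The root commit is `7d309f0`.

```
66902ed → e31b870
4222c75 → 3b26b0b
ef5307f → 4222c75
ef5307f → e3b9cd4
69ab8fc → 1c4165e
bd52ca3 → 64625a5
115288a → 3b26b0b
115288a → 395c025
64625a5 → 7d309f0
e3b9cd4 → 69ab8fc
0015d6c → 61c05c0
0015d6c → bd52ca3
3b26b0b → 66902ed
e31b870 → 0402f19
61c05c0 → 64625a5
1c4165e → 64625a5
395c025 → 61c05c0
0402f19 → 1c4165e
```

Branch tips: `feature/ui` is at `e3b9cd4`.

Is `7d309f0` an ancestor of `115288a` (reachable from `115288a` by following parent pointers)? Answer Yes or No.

Ancestors of 115288a (commits reachable by following parents): {0402f19, 115288a, 1c4165e, 395c025, 3b26b0b, 61c05c0, 64625a5, 66902ed, 7d309f0, e31b870}.
7d309f0 is in that set, so it is an ancestor of 115288a.

Yes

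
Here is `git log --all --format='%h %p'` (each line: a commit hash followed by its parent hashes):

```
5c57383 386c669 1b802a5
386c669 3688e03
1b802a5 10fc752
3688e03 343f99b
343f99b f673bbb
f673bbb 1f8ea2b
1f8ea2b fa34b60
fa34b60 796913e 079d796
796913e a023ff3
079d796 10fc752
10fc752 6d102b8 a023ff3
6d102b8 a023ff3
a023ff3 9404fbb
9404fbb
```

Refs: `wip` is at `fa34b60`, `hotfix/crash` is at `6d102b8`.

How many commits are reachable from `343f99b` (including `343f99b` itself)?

Walking parent pointers from 343f99b: reachable set = {079d796, 10fc752, 1f8ea2b, 343f99b, 6d102b8, 796913e, 9404fbb, a023ff3, f673bbb, fa34b60}.
That is 10 commits.

10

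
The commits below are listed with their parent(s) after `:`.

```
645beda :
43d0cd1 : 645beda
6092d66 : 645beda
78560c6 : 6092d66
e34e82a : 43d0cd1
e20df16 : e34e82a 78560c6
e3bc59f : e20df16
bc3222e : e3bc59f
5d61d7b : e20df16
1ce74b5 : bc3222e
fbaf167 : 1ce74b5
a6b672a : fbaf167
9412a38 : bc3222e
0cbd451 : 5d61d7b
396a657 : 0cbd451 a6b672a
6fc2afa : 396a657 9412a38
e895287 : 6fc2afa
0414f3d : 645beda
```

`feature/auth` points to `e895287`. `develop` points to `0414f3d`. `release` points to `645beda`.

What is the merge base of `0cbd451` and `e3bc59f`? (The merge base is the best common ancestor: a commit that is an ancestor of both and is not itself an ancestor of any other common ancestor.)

e20df16

Ancestors of 0cbd451: {0cbd451, 43d0cd1, 5d61d7b, 6092d66, 645beda, 78560c6, e20df16, e34e82a}.
Ancestors of e3bc59f: {43d0cd1, 6092d66, 645beda, 78560c6, e20df16, e34e82a, e3bc59f}.
Common ancestors: {43d0cd1, 6092d66, 645beda, 78560c6, e20df16, e34e82a}.
Among these, e20df16 is not an ancestor of any other common ancestor — it is the merge base.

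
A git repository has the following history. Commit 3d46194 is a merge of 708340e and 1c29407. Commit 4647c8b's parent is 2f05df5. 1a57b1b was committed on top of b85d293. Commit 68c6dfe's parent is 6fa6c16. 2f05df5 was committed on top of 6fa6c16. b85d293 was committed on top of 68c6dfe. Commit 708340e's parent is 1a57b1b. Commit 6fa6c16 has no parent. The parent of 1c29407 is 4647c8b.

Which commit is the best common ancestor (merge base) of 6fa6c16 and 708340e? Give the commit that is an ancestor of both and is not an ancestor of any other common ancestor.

Ancestors of 6fa6c16: {6fa6c16}.
Ancestors of 708340e: {1a57b1b, 68c6dfe, 6fa6c16, 708340e, b85d293}.
Common ancestors: {6fa6c16}.
The only common ancestor is 6fa6c16, so it is the merge base.

6fa6c16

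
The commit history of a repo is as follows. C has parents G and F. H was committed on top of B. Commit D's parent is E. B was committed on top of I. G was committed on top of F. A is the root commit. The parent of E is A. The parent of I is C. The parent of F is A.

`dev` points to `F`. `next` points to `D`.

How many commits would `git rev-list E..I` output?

Reachable from I: {A, C, F, G, I}.
Reachable from E: {A, E}.
In I's history but not E's: {C, F, G, I} — 4 commits.

4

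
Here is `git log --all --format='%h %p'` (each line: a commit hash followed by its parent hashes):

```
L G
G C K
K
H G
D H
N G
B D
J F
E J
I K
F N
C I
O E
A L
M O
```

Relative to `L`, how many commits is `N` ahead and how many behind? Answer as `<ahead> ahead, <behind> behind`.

Reachable from N: {C, G, I, K, N}.
Reachable from L: {C, G, I, K, L}.
Only in N's history (ahead): {N} — 1.
Only in L's history (behind): {L} — 1.

1 ahead, 1 behind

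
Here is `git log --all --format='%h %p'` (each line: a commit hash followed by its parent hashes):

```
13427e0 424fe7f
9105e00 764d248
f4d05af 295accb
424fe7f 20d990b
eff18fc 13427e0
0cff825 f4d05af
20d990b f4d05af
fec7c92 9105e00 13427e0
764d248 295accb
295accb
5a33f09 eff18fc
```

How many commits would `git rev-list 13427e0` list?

Walking parent pointers from 13427e0: reachable set = {13427e0, 20d990b, 295accb, 424fe7f, f4d05af}.
That is 5 commits.

5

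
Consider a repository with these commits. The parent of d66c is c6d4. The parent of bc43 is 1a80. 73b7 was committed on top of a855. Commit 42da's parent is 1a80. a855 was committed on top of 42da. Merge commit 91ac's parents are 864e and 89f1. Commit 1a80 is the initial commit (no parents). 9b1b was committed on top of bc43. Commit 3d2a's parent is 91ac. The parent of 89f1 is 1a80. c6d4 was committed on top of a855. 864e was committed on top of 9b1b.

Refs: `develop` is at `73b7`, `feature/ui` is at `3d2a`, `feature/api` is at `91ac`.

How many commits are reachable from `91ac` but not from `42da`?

Reachable from 91ac: {1a80, 864e, 89f1, 91ac, 9b1b, bc43}.
Reachable from 42da: {1a80, 42da}.
In 91ac's history but not 42da's: {864e, 89f1, 91ac, 9b1b, bc43} — 5 commits.

5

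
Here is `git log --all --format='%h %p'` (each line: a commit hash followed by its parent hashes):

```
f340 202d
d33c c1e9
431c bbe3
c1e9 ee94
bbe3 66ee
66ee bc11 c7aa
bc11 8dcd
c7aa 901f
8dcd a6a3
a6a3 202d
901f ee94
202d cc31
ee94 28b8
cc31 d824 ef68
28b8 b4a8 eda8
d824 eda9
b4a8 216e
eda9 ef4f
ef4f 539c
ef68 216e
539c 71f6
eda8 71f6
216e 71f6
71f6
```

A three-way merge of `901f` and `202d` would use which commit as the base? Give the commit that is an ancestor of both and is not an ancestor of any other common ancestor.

Ancestors of 901f: {216e, 28b8, 71f6, 901f, b4a8, eda8, ee94}.
Ancestors of 202d: {202d, 216e, 539c, 71f6, cc31, d824, eda9, ef4f, ef68}.
Common ancestors: {216e, 71f6}.
Among these, 216e is not an ancestor of any other common ancestor — it is the merge base.

216e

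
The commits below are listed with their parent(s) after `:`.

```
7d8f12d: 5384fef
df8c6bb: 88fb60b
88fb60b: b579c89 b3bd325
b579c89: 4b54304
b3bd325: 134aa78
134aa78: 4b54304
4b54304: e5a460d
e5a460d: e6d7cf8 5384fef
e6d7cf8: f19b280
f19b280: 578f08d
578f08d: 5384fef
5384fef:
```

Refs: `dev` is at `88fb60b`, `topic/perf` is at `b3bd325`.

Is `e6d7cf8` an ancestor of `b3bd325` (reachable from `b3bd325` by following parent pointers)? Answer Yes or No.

Ancestors of b3bd325 (commits reachable by following parents): {134aa78, 4b54304, 5384fef, 578f08d, b3bd325, e5a460d, e6d7cf8, f19b280}.
e6d7cf8 is in that set, so it is an ancestor of b3bd325.

Yes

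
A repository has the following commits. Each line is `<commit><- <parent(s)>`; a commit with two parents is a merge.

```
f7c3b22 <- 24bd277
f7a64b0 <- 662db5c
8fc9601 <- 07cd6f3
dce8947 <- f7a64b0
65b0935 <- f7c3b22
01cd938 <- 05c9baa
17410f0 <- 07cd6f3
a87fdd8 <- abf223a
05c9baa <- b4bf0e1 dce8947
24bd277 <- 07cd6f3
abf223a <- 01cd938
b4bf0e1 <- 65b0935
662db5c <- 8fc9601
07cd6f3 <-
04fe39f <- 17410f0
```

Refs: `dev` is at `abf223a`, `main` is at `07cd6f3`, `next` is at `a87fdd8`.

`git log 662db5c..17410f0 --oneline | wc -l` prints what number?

Reachable from 17410f0: {07cd6f3, 17410f0}.
Reachable from 662db5c: {07cd6f3, 662db5c, 8fc9601}.
In 17410f0's history but not 662db5c's: {17410f0} — 1 commit.

1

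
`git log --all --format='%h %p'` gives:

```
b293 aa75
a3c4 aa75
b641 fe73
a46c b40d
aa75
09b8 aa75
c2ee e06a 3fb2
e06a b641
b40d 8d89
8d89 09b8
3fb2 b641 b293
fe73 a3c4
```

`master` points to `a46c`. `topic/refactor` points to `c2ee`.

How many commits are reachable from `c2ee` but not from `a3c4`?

6

Reachable from c2ee: {3fb2, a3c4, aa75, b293, b641, c2ee, e06a, fe73}.
Reachable from a3c4: {a3c4, aa75}.
In c2ee's history but not a3c4's: {3fb2, b293, b641, c2ee, e06a, fe73} — 6 commits.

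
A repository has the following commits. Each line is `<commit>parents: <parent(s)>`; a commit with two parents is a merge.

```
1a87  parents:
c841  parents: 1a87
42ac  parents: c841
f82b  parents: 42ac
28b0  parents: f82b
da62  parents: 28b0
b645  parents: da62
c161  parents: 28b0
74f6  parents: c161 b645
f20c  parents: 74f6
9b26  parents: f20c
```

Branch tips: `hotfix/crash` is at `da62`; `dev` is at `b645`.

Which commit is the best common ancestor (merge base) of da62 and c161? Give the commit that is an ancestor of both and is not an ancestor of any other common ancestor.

Ancestors of da62: {1a87, 28b0, 42ac, c841, da62, f82b}.
Ancestors of c161: {1a87, 28b0, 42ac, c161, c841, f82b}.
Common ancestors: {1a87, 28b0, 42ac, c841, f82b}.
Among these, 28b0 is not an ancestor of any other common ancestor — it is the merge base.

28b0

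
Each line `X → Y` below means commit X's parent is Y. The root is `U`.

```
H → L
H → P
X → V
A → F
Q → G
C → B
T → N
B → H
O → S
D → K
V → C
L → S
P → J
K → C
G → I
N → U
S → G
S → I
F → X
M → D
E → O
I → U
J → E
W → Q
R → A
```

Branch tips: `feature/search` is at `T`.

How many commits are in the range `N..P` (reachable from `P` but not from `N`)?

Reachable from P: {E, G, I, J, O, P, S, U}.
Reachable from N: {N, U}.
In P's history but not N's: {E, G, I, J, O, P, S} — 7 commits.

7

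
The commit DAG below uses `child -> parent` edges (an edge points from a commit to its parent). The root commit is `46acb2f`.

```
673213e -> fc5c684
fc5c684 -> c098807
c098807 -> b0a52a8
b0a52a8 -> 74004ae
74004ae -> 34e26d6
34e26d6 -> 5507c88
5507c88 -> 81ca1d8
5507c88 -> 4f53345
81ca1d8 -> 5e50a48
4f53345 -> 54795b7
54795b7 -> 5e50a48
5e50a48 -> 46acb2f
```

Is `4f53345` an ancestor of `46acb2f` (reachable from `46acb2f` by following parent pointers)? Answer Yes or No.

No

Ancestors of 46acb2f: {46acb2f}.
4f53345 is not in that set, so it is not an ancestor of 46acb2f.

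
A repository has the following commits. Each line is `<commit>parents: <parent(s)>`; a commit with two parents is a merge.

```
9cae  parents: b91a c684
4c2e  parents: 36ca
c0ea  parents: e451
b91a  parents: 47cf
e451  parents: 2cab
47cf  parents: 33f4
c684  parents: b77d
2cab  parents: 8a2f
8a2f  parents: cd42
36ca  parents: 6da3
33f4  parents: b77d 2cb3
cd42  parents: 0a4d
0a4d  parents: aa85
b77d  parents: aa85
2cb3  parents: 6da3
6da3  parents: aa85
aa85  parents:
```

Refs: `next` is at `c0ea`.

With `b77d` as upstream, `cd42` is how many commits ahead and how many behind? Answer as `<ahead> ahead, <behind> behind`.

2 ahead, 1 behind

Reachable from cd42: {0a4d, aa85, cd42}.
Reachable from b77d: {aa85, b77d}.
Only in cd42's history (ahead): {0a4d, cd42} — 2.
Only in b77d's history (behind): {b77d} — 1.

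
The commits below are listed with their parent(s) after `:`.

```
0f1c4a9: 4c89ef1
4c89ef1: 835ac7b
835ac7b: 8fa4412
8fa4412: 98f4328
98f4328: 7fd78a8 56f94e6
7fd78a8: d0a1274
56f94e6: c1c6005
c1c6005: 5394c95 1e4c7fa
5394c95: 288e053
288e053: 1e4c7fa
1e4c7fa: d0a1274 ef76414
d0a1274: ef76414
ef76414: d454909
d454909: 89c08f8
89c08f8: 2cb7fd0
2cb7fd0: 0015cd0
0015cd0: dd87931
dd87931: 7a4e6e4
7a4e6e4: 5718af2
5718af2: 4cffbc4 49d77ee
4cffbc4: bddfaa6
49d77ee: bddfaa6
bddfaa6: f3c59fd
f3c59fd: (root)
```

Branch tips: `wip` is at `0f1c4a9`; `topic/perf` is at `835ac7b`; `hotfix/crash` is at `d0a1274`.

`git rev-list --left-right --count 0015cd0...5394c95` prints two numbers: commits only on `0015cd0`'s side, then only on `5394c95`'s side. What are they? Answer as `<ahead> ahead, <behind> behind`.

0 ahead, 8 behind

Reachable from 0015cd0: {0015cd0, 49d77ee, 4cffbc4, 5718af2, 7a4e6e4, bddfaa6, dd87931, f3c59fd}.
Reachable from 5394c95: {0015cd0, 1e4c7fa, 288e053, 2cb7fd0, 49d77ee, 4cffbc4, 5394c95, 5718af2, 7a4e6e4, 89c08f8, bddfaa6, d0a1274, d454909, dd87931, ef76414, f3c59fd}.
Only in 0015cd0's history (ahead): {} — 0.
Only in 5394c95's history (behind): {1e4c7fa, 288e053, 2cb7fd0, 5394c95, 89c08f8, d0a1274, d454909, ef76414} — 8.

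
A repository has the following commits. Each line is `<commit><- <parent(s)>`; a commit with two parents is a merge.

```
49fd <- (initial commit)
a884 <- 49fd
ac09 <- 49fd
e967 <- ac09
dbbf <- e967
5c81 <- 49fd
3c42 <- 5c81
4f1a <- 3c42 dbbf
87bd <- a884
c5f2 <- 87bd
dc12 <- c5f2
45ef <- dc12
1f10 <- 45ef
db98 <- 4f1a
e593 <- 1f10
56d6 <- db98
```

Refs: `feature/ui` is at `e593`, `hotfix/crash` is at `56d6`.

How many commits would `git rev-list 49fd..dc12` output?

Reachable from dc12: {49fd, 87bd, a884, c5f2, dc12}.
Reachable from 49fd: {49fd}.
In dc12's history but not 49fd's: {87bd, a884, c5f2, dc12} — 4 commits.

4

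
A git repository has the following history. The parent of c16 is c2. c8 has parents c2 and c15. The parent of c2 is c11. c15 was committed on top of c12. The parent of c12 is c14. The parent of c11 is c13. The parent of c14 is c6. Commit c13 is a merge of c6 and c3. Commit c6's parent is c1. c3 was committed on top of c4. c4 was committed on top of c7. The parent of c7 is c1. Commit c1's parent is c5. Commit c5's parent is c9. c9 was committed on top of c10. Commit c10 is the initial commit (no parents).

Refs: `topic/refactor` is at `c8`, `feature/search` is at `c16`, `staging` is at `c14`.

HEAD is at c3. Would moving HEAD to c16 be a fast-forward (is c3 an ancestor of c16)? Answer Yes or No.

Yes

A fast-forward from c3 to c16 is possible iff c3 is an ancestor of c16.
Ancestors of c16: {c1, c10, c11, c13, c16, c2, c3, c4, c5, c6, c7, c9}.
c3 is among them, so fast-forward is possible.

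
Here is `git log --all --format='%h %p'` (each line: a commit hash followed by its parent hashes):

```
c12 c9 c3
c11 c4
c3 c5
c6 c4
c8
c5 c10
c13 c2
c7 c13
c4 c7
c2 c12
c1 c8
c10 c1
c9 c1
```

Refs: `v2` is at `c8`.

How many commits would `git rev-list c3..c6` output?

7

Reachable from c6: {c1, c10, c12, c13, c2, c3, c4, c5, c6, c7, c8, c9}.
Reachable from c3: {c1, c10, c3, c5, c8}.
In c6's history but not c3's: {c12, c13, c2, c4, c6, c7, c9} — 7 commits.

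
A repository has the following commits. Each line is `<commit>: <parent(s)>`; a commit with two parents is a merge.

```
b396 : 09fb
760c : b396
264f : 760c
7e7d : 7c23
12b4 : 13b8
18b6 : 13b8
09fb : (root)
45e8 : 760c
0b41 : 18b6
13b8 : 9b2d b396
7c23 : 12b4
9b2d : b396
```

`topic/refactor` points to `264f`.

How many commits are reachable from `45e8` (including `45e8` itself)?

4

Walking parent pointers from 45e8: reachable set = {09fb, 45e8, 760c, b396}.
That is 4 commits.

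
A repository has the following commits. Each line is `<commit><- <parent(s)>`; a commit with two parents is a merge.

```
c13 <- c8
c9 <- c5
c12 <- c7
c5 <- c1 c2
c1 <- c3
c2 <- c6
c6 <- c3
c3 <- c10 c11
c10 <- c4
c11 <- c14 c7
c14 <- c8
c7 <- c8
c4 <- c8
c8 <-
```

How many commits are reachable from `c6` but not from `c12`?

Reachable from c6: {c10, c11, c14, c3, c4, c6, c7, c8}.
Reachable from c12: {c12, c7, c8}.
In c6's history but not c12's: {c10, c11, c14, c3, c4, c6} — 6 commits.

6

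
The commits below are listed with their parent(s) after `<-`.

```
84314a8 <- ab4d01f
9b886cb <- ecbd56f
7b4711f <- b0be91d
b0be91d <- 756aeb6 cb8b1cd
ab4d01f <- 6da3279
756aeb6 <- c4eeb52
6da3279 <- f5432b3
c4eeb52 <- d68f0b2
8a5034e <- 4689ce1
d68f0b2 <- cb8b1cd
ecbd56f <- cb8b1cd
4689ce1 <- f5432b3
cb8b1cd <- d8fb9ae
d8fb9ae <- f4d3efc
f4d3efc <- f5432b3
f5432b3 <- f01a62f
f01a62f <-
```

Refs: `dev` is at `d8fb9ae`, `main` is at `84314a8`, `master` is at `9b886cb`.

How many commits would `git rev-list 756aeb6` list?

Walking parent pointers from 756aeb6: reachable set = {756aeb6, c4eeb52, cb8b1cd, d68f0b2, d8fb9ae, f01a62f, f4d3efc, f5432b3}.
That is 8 commits.

8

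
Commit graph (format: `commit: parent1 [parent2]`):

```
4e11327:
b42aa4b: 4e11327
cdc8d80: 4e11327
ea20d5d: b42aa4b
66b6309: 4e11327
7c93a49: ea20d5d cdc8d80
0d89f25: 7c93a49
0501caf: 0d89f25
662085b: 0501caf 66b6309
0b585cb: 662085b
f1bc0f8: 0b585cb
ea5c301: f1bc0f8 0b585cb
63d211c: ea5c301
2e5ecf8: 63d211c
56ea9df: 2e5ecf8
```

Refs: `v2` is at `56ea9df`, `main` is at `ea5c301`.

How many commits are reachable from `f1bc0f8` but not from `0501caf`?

4

Reachable from f1bc0f8: {0501caf, 0b585cb, 0d89f25, 4e11327, 662085b, 66b6309, 7c93a49, b42aa4b, cdc8d80, ea20d5d, f1bc0f8}.
Reachable from 0501caf: {0501caf, 0d89f25, 4e11327, 7c93a49, b42aa4b, cdc8d80, ea20d5d}.
In f1bc0f8's history but not 0501caf's: {0b585cb, 662085b, 66b6309, f1bc0f8} — 4 commits.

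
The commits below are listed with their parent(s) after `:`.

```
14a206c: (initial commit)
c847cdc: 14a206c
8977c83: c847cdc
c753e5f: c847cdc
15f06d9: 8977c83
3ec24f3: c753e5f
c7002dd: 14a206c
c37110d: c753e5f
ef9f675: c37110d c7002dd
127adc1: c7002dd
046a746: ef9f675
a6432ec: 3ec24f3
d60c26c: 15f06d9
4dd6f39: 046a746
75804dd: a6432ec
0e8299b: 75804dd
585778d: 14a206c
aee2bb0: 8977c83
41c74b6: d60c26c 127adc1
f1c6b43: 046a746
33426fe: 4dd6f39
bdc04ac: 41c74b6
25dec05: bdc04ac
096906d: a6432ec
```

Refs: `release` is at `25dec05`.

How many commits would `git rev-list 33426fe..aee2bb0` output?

Reachable from aee2bb0: {14a206c, 8977c83, aee2bb0, c847cdc}.
Reachable from 33426fe: {046a746, 14a206c, 33426fe, 4dd6f39, c37110d, c7002dd, c753e5f, c847cdc, ef9f675}.
In aee2bb0's history but not 33426fe's: {8977c83, aee2bb0} — 2 commits.

2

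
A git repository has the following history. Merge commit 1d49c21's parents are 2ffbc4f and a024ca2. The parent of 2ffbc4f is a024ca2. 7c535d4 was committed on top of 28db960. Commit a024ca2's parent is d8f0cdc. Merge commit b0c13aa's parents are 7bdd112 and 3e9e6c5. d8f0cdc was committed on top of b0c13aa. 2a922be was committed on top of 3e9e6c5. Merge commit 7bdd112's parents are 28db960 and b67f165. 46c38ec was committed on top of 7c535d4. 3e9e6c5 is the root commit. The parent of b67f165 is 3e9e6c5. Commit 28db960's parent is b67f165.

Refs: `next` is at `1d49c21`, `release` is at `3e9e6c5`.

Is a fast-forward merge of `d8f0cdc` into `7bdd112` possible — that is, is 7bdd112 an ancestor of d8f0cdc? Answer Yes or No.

Yes

A fast-forward from 7bdd112 to d8f0cdc is possible iff 7bdd112 is an ancestor of d8f0cdc.
Ancestors of d8f0cdc: {28db960, 3e9e6c5, 7bdd112, b0c13aa, b67f165, d8f0cdc}.
7bdd112 is among them, so fast-forward is possible.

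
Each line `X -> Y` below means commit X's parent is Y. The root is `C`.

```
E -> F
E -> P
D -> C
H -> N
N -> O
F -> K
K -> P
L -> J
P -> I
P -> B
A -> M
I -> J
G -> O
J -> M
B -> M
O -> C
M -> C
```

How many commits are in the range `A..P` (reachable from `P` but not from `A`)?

4

Reachable from P: {B, C, I, J, M, P}.
Reachable from A: {A, C, M}.
In P's history but not A's: {B, I, J, P} — 4 commits.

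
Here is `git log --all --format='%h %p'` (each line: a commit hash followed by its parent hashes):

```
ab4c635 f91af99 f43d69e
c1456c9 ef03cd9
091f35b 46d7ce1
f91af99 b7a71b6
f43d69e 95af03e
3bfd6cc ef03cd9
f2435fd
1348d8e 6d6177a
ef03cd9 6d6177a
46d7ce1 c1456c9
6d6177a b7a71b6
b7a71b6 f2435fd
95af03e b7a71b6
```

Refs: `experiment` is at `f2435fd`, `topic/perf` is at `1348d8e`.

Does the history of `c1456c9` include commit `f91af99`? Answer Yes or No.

Ancestors of c1456c9: {6d6177a, b7a71b6, c1456c9, ef03cd9, f2435fd}.
f91af99 is not in that set, so it is not an ancestor of c1456c9.

No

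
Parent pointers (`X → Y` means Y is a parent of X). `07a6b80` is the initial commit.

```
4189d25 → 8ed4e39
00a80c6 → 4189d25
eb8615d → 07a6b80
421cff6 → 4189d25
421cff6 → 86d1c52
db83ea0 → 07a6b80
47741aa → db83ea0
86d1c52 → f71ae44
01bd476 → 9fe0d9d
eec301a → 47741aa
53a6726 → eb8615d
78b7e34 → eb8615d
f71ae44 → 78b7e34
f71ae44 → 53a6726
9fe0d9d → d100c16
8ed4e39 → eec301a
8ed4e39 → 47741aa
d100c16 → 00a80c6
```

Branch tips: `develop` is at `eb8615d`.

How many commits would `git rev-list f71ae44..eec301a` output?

3

Reachable from eec301a: {07a6b80, 47741aa, db83ea0, eec301a}.
Reachable from f71ae44: {07a6b80, 53a6726, 78b7e34, eb8615d, f71ae44}.
In eec301a's history but not f71ae44's: {47741aa, db83ea0, eec301a} — 3 commits.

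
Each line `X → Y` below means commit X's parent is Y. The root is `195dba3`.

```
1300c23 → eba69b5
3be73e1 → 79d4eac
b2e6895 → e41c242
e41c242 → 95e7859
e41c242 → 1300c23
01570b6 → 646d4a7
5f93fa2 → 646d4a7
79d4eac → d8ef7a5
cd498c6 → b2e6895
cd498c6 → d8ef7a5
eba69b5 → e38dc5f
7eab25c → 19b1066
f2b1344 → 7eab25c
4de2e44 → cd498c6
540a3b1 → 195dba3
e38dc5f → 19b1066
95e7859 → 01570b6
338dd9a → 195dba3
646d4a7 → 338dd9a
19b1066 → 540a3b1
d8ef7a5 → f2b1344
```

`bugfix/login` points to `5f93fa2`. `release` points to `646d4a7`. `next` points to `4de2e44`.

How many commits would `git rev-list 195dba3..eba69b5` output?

4

Reachable from eba69b5: {195dba3, 19b1066, 540a3b1, e38dc5f, eba69b5}.
Reachable from 195dba3: {195dba3}.
In eba69b5's history but not 195dba3's: {19b1066, 540a3b1, e38dc5f, eba69b5} — 4 commits.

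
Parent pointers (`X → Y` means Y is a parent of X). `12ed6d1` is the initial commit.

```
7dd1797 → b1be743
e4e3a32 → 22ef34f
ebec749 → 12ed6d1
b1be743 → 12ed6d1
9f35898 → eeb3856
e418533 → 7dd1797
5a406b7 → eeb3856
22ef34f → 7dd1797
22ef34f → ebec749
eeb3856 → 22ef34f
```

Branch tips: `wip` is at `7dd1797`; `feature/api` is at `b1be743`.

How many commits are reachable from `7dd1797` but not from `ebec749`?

2

Reachable from 7dd1797: {12ed6d1, 7dd1797, b1be743}.
Reachable from ebec749: {12ed6d1, ebec749}.
In 7dd1797's history but not ebec749's: {7dd1797, b1be743} — 2 commits.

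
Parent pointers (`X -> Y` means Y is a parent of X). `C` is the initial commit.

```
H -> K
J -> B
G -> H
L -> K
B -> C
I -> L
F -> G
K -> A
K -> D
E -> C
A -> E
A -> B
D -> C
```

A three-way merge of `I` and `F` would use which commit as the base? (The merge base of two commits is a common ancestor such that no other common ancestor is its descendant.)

Ancestors of I: {A, B, C, D, E, I, K, L}.
Ancestors of F: {A, B, C, D, E, F, G, H, K}.
Common ancestors: {A, B, C, D, E, K}.
Among these, K is not an ancestor of any other common ancestor — it is the merge base.

K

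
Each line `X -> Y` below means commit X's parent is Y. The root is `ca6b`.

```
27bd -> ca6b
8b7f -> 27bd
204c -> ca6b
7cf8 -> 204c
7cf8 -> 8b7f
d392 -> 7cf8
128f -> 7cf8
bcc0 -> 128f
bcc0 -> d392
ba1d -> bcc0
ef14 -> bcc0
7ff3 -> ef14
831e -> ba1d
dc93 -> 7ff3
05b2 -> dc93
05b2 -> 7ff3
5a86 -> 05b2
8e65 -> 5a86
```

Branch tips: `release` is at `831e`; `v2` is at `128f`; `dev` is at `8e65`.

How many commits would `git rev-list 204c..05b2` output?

10

Reachable from 05b2: {05b2, 128f, 204c, 27bd, 7cf8, 7ff3, 8b7f, bcc0, ca6b, d392, dc93, ef14}.
Reachable from 204c: {204c, ca6b}.
In 05b2's history but not 204c's: {05b2, 128f, 27bd, 7cf8, 7ff3, 8b7f, bcc0, d392, dc93, ef14} — 10 commits.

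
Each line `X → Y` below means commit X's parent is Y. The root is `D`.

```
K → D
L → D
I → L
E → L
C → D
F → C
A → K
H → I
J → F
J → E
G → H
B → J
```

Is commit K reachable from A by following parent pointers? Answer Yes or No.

Yes

Ancestors of A (commits reachable by following parents): {A, D, K}.
K is in that set, so it is an ancestor of A.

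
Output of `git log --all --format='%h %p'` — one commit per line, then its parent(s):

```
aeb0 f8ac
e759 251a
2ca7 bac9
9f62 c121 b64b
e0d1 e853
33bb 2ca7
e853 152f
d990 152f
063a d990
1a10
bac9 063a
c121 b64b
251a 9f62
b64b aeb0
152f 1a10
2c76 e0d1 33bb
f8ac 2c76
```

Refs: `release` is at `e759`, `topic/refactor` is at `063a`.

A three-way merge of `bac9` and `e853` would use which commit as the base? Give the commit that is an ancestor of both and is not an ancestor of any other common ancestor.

Ancestors of bac9: {063a, 152f, 1a10, bac9, d990}.
Ancestors of e853: {152f, 1a10, e853}.
Common ancestors: {152f, 1a10}.
Among these, 152f is not an ancestor of any other common ancestor — it is the merge base.

152f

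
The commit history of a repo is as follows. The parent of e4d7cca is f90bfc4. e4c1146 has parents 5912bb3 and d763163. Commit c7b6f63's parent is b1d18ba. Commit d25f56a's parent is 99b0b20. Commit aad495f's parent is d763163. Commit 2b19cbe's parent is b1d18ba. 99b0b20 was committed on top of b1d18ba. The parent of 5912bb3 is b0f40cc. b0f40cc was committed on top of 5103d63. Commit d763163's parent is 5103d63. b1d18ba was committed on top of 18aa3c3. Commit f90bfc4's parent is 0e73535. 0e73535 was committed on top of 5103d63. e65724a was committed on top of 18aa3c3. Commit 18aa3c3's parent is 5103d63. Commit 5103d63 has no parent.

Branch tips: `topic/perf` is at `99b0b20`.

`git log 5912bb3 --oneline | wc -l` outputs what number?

3

Walking parent pointers from 5912bb3: reachable set = {5103d63, 5912bb3, b0f40cc}.
That is 3 commits.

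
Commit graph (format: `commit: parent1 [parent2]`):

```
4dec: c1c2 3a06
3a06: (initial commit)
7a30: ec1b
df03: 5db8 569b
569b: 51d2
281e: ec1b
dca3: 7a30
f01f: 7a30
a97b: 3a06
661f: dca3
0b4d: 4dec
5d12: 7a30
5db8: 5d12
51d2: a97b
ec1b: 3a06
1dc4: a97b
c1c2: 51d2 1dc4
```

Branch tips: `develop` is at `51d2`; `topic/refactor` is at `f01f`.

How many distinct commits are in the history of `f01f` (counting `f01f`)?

4

Walking parent pointers from f01f: reachable set = {3a06, 7a30, ec1b, f01f}.
That is 4 commits.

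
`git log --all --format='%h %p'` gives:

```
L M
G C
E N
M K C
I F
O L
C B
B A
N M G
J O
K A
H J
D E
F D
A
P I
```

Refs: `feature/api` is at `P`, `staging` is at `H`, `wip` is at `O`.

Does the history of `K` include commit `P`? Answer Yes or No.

Ancestors of K: {A, K}.
P is not in that set, so it is not an ancestor of K.

No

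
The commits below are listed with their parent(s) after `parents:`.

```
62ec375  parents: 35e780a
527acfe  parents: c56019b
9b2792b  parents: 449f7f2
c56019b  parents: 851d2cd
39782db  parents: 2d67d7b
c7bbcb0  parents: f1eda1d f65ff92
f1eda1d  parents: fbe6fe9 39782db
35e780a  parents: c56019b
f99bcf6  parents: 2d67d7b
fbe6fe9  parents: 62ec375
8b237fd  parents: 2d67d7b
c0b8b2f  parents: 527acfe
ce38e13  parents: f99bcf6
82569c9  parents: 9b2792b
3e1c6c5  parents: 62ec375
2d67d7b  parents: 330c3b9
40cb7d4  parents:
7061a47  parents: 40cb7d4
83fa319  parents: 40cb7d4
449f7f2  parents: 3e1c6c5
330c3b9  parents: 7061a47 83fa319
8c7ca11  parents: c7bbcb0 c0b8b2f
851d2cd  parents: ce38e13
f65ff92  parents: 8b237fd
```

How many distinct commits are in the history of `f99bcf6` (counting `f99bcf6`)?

6

Walking parent pointers from f99bcf6: reachable set = {2d67d7b, 330c3b9, 40cb7d4, 7061a47, 83fa319, f99bcf6}.
That is 6 commits.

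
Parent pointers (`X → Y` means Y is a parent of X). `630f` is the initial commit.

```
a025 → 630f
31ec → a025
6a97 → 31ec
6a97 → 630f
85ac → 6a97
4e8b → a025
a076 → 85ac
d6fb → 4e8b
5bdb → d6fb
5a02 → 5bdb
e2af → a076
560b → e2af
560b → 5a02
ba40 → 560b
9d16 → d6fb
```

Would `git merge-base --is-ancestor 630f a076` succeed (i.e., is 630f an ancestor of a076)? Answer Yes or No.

Ancestors of a076 (commits reachable by following parents): {31ec, 630f, 6a97, 85ac, a025, a076}.
630f is in that set, so it is an ancestor of a076.

Yes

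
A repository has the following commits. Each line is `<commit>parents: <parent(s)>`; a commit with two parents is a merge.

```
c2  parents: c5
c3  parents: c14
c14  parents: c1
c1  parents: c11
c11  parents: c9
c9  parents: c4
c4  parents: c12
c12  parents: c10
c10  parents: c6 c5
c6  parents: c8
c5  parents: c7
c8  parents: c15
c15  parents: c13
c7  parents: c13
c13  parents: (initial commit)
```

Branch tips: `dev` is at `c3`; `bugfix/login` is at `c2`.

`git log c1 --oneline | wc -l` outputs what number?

Walking parent pointers from c1: reachable set = {c1, c10, c11, c12, c13, c15, c4, c5, c6, c7, c8, c9}.
That is 12 commits.

12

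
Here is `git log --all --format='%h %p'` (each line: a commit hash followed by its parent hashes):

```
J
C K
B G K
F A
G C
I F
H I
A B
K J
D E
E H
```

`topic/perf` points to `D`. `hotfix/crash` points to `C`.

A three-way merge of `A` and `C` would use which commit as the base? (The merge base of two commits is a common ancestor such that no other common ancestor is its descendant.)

Ancestors of A: {A, B, C, G, J, K}.
Ancestors of C: {C, J, K}.
Common ancestors: {C, J, K}.
Among these, C is not an ancestor of any other common ancestor — it is the merge base.

C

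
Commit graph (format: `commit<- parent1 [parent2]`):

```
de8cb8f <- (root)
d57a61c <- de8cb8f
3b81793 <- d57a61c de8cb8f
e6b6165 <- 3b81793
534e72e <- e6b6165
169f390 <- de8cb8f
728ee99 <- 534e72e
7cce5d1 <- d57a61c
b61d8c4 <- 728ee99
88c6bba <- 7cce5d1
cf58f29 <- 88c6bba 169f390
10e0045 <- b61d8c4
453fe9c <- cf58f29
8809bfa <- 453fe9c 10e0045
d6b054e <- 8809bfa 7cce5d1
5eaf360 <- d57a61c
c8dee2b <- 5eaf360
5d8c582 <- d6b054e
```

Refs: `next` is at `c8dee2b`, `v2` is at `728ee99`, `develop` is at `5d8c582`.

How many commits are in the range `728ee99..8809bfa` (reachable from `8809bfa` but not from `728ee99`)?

Reachable from 8809bfa: {10e0045, 169f390, 3b81793, 453fe9c, 534e72e, 728ee99, 7cce5d1, 8809bfa, 88c6bba, b61d8c4, cf58f29, d57a61c, de8cb8f, e6b6165}.
Reachable from 728ee99: {3b81793, 534e72e, 728ee99, d57a61c, de8cb8f, e6b6165}.
In 8809bfa's history but not 728ee99's: {10e0045, 169f390, 453fe9c, 7cce5d1, 8809bfa, 88c6bba, b61d8c4, cf58f29} — 8 commits.

8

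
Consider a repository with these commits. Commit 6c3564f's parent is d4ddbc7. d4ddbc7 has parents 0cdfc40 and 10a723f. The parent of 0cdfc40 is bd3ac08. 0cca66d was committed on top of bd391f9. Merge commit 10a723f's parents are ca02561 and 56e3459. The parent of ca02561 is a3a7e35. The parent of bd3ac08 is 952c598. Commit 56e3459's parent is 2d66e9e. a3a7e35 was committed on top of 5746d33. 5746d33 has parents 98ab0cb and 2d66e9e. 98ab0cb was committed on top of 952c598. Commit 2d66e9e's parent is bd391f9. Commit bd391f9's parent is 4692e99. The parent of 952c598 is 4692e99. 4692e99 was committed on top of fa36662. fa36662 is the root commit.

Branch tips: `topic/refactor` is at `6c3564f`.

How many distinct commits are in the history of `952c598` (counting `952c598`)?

Walking parent pointers from 952c598: reachable set = {4692e99, 952c598, fa36662}.
That is 3 commits.

3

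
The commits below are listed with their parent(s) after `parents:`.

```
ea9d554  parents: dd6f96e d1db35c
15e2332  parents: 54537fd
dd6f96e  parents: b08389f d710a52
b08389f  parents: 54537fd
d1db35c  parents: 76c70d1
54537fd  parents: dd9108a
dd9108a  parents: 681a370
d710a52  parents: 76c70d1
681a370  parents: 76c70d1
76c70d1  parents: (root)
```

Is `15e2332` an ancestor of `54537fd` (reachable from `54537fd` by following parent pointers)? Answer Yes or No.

No

Ancestors of 54537fd: {54537fd, 681a370, 76c70d1, dd9108a}.
15e2332 is not in that set, so it is not an ancestor of 54537fd.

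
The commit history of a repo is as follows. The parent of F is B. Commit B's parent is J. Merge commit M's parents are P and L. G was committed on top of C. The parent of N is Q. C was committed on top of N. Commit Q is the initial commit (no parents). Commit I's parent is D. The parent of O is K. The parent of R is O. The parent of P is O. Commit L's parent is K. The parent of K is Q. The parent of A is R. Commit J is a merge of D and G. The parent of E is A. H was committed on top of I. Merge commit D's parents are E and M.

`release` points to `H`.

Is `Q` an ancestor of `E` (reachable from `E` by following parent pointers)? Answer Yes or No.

Yes

Ancestors of E (commits reachable by following parents): {A, E, K, O, Q, R}.
Q is in that set, so it is an ancestor of E.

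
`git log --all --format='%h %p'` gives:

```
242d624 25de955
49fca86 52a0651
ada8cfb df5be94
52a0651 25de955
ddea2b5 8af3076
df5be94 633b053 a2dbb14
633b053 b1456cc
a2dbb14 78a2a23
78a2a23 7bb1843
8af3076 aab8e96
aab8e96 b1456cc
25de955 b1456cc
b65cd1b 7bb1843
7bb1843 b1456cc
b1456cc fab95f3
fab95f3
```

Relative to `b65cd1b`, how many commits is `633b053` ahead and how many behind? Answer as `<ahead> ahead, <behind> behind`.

Reachable from 633b053: {633b053, b1456cc, fab95f3}.
Reachable from b65cd1b: {7bb1843, b1456cc, b65cd1b, fab95f3}.
Only in 633b053's history (ahead): {633b053} — 1.
Only in b65cd1b's history (behind): {7bb1843, b65cd1b} — 2.

1 ahead, 2 behind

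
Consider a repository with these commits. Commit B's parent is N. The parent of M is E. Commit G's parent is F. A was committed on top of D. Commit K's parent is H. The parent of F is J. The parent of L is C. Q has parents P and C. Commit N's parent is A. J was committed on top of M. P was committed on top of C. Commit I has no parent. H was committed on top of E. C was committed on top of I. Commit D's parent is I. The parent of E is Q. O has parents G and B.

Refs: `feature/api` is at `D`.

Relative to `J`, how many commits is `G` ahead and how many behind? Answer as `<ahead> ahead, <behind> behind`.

Reachable from G: {C, E, F, G, I, J, M, P, Q}.
Reachable from J: {C, E, I, J, M, P, Q}.
Only in G's history (ahead): {F, G} — 2.
Only in J's history (behind): {} — 0.

2 ahead, 0 behind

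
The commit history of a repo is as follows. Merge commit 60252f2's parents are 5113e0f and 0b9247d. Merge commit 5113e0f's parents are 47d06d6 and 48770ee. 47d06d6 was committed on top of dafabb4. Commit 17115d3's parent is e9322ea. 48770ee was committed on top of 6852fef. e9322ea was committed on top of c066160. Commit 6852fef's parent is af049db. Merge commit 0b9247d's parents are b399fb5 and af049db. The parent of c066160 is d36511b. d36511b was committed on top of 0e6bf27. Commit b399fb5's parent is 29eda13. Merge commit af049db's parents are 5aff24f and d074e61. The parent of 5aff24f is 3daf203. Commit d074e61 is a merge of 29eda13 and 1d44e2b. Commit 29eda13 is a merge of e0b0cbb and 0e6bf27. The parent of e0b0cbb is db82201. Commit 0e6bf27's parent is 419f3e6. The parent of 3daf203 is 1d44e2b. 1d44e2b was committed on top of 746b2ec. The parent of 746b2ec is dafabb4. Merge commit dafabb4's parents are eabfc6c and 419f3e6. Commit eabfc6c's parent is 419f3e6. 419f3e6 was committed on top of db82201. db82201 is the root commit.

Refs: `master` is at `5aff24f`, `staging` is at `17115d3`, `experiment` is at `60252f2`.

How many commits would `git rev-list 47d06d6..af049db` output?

Reachable from af049db: {0e6bf27, 1d44e2b, 29eda13, 3daf203, 419f3e6, 5aff24f, 746b2ec, af049db, d074e61, dafabb4, db82201, e0b0cbb, eabfc6c}.
Reachable from 47d06d6: {419f3e6, 47d06d6, dafabb4, db82201, eabfc6c}.
In af049db's history but not 47d06d6's: {0e6bf27, 1d44e2b, 29eda13, 3daf203, 5aff24f, 746b2ec, af049db, d074e61, e0b0cbb} — 9 commits.

9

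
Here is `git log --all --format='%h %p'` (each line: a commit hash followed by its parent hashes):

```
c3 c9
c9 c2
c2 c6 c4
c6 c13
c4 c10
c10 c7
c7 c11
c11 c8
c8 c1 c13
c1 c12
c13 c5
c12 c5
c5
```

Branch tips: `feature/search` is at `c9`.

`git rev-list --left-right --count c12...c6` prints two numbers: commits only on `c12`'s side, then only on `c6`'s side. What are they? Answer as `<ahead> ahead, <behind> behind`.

1 ahead, 2 behind

Reachable from c12: {c12, c5}.
Reachable from c6: {c13, c5, c6}.
Only in c12's history (ahead): {c12} — 1.
Only in c6's history (behind): {c13, c6} — 2.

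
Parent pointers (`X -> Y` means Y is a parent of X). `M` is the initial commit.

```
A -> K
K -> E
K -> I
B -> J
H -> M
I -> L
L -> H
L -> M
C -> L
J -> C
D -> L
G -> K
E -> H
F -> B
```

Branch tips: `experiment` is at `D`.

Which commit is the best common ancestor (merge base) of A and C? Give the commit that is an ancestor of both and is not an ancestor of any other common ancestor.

L

Ancestors of A: {A, E, H, I, K, L, M}.
Ancestors of C: {C, H, L, M}.
Common ancestors: {H, L, M}.
Among these, L is not an ancestor of any other common ancestor — it is the merge base.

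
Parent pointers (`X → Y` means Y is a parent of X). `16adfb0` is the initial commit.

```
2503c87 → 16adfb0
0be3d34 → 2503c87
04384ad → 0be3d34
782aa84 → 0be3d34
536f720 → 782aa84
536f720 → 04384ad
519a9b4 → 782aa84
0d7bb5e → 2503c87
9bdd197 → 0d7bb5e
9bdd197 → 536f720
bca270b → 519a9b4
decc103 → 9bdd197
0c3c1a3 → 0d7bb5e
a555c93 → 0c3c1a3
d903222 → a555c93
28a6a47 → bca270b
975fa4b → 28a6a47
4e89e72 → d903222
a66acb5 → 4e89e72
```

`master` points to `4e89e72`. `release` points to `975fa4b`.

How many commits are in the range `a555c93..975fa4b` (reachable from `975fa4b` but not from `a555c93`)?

6

Reachable from 975fa4b: {0be3d34, 16adfb0, 2503c87, 28a6a47, 519a9b4, 782aa84, 975fa4b, bca270b}.
Reachable from a555c93: {0c3c1a3, 0d7bb5e, 16adfb0, 2503c87, a555c93}.
In 975fa4b's history but not a555c93's: {0be3d34, 28a6a47, 519a9b4, 782aa84, 975fa4b, bca270b} — 6 commits.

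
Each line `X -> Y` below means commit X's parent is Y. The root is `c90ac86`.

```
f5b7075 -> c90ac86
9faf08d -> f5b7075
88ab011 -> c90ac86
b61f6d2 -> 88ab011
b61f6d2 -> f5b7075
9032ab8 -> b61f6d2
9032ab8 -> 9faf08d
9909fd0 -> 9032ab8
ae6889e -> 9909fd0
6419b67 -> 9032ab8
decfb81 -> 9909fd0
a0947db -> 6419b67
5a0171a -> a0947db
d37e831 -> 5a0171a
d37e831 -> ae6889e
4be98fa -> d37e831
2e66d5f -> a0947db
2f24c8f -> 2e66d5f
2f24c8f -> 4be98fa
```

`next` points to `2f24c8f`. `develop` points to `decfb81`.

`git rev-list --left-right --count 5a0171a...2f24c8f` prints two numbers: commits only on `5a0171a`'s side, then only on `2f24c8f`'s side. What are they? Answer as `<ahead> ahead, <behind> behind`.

Reachable from 5a0171a: {5a0171a, 6419b67, 88ab011, 9032ab8, 9faf08d, a0947db, b61f6d2, c90ac86, f5b7075}.
Reachable from 2f24c8f: {2e66d5f, 2f24c8f, 4be98fa, 5a0171a, 6419b67, 88ab011, 9032ab8, 9909fd0, 9faf08d, a0947db, ae6889e, b61f6d2, c90ac86, d37e831, f5b7075}.
Only in 5a0171a's history (ahead): {} — 0.
Only in 2f24c8f's history (behind): {2e66d5f, 2f24c8f, 4be98fa, 9909fd0, ae6889e, d37e831} — 6.

0 ahead, 6 behind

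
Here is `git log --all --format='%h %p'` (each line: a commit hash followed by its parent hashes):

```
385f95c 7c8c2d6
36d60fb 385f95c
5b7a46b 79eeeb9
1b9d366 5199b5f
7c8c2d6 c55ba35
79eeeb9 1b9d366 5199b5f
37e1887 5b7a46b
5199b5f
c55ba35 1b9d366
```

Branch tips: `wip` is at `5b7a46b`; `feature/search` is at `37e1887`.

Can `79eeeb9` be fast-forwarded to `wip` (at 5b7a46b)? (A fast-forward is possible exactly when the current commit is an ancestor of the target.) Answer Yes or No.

A fast-forward from 79eeeb9 to 5b7a46b is possible iff 79eeeb9 is an ancestor of 5b7a46b.
Ancestors of 5b7a46b: {1b9d366, 5199b5f, 5b7a46b, 79eeeb9}.
79eeeb9 is among them, so fast-forward is possible.

Yes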